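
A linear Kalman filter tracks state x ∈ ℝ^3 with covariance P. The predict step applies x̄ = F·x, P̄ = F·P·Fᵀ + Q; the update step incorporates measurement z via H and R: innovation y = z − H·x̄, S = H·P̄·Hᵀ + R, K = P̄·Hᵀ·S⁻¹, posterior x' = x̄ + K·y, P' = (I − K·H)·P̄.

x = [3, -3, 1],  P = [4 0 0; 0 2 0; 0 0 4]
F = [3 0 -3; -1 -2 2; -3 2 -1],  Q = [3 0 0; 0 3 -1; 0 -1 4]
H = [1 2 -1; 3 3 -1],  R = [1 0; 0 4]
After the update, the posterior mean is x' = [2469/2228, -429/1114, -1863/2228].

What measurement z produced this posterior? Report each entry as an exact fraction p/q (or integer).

z = [1, 3]

x̄ = F·x = [6, 5, -16]
P̄ = F·P·Fᵀ + Q = [75 -36 -24; -36 31 -5; -24 -5 52]
S = H·P̄·Hᵀ + R = [176 260; 260 536]
K = P̄·Hᵀ·S⁻¹ = [-1849/2228 1483/2228; 1201/1671 -2455/6684; -2489/6684 -263/3342]
x' − x̄ = [-10899/2228, -5999/1114, 33785/2228] = K·y
y = (KᵀK)⁻¹·Kᵀ·(x' − x̄) = [-31, -46]
z = y + H·x̄ = [-31, -46] + [32, 49] = [1, 3]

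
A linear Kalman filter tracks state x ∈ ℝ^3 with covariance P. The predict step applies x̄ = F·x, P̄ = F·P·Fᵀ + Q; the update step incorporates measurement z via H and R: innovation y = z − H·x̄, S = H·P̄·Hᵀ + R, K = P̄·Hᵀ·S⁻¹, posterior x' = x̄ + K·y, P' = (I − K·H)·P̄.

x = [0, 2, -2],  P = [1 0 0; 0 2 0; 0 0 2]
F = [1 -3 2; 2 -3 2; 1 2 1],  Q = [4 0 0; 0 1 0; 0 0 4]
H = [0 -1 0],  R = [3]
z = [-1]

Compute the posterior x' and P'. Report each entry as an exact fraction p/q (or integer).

x̄ = F·x = [-10, -10, 2]
P̄ = F·P·Fᵀ + Q = [31 28 -7; 28 31 -6; -7 -6 15]
y = z − H·x̄ = [-11]
S = H·P̄·Hᵀ + R = [34]
K = P̄·Hᵀ·S⁻¹ = [-14/17; -31/34; 3/17]
x' = x̄ + K·y = [-16/17, 1/34, 1/17]
P' = (I − K·H)·P̄ = [135/17 42/17 -35/17; 42/17 93/34 -9/17; -35/17 -9/17 237/17]

x' = [-16/17, 1/34, 1/17]
P' = [135/17 42/17 -35/17; 42/17 93/34 -9/17; -35/17 -9/17 237/17]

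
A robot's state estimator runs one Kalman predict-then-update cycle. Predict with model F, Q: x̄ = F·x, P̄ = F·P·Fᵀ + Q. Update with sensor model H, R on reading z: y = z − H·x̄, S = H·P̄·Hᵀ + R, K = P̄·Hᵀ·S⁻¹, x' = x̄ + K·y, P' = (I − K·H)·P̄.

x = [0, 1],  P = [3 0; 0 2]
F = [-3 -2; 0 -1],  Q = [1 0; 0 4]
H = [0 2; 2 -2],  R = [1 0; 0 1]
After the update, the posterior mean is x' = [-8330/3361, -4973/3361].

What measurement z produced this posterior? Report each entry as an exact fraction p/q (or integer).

z = [-3, -2]

x̄ = F·x = [-2, -1]
P̄ = F·P·Fᵀ + Q = [36 4; 4 6]
S = H·P̄·Hᵀ + R = [25 -8; -8 137]
K = P̄·Hᵀ·S⁻¹ = [1608/3361 1664/3361; 1612/3361 -4/3361]
x' − x̄ = [-1608/3361, -1612/3361] = K·y
y = (KᵀK)⁻¹·Kᵀ·(x' − x̄) = [-1, 0]
z = y + H·x̄ = [-1, 0] + [-2, -2] = [-3, -2]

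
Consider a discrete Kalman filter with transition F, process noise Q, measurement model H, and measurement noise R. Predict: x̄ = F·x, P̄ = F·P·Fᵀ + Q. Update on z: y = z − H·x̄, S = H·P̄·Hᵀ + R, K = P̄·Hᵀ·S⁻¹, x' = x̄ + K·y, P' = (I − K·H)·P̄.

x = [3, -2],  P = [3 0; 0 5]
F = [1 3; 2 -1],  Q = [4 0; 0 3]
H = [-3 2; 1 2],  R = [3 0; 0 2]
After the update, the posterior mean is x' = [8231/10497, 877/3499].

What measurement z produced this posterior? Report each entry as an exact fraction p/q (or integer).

z = [-2, 1]

x̄ = F·x = [-3, 8]
P̄ = F·P·Fᵀ + Q = [52 -9; -9 20]
S = H·P̄·Hᵀ + R = [659 -40; -40 98]
K = P̄·Hᵀ·S⁻¹ = [-7846/31491 7723/31491; 1301/10497 7703/20994]
x' − x̄ = [39722/10497, -27115/3499] = K·y
y = (KᵀK)⁻¹·Kᵀ·(x' − x̄) = [-27, -12]
z = y + H·x̄ = [-27, -12] + [25, 13] = [-2, 1]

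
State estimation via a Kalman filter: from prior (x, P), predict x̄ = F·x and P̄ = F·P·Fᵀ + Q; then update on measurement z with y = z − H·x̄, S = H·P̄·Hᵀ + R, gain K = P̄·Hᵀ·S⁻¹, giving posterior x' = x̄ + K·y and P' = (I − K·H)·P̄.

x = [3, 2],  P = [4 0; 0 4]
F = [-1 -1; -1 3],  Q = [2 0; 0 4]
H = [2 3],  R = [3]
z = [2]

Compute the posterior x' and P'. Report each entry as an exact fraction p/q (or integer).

x' = [-1727/343, 1377/343]
P' = [3414/343 -2280/343; -2280/343 1636/343]

x̄ = F·x = [-5, 3]
P̄ = F·P·Fᵀ + Q = [10 -8; -8 44]
y = z − H·x̄ = [3]
S = H·P̄·Hᵀ + R = [343]
K = P̄·Hᵀ·S⁻¹ = [-4/343; 116/343]
x' = x̄ + K·y = [-1727/343, 1377/343]
P' = (I − K·H)·P̄ = [3414/343 -2280/343; -2280/343 1636/343]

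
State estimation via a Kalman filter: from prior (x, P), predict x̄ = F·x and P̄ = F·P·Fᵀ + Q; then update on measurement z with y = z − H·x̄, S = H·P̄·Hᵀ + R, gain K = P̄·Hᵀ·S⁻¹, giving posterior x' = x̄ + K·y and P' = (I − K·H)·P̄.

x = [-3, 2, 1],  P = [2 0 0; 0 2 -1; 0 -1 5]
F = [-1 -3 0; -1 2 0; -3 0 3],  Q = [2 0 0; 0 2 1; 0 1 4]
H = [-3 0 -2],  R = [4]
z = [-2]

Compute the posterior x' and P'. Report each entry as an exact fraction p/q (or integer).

x' = [-123/25, 189/25, 421/50]
P' = [2542/325 -1906/325 -3717/325; -1906/325 3508/325 2831/325; -3717/325 2831/325 11509/650]

x̄ = F·x = [-3, 7, 12]
P̄ = F·P·Fᵀ + Q = [22 -10 15; -10 12 1; 15 1 67]
y = z − H·x̄ = [13]
S = H·P̄·Hᵀ + R = [650]
K = P̄·Hᵀ·S⁻¹ = [-48/325; 14/325; -179/650]
x' = x̄ + K·y = [-123/25, 189/25, 421/50]
P' = (I − K·H)·P̄ = [2542/325 -1906/325 -3717/325; -1906/325 3508/325 2831/325; -3717/325 2831/325 11509/650]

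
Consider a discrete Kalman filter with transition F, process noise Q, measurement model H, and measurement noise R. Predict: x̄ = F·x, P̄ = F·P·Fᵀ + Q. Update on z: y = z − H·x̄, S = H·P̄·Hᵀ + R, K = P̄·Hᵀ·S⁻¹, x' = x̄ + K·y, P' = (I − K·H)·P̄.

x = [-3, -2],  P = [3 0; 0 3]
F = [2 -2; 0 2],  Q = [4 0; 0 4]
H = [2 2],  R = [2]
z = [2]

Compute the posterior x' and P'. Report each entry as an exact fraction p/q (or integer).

x' = [142/41, -108/41]
P' = [636/41 -620/41; -620/41 624/41]

x̄ = F·x = [-2, -4]
P̄ = F·P·Fᵀ + Q = [28 -12; -12 16]
y = z − H·x̄ = [14]
S = H·P̄·Hᵀ + R = [82]
K = P̄·Hᵀ·S⁻¹ = [16/41; 4/41]
x' = x̄ + K·y = [142/41, -108/41]
P' = (I − K·H)·P̄ = [636/41 -620/41; -620/41 624/41]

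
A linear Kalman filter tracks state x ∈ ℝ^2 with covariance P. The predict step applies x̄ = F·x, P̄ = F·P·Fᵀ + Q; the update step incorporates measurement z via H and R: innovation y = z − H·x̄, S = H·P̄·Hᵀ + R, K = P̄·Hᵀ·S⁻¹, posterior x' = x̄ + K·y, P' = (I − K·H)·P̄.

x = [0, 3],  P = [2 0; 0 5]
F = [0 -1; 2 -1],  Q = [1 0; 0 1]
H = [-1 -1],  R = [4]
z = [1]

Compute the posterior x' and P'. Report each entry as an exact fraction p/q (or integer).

x' = [-47/34, -7/34]
P' = [83/34 -39/34; -39/34 115/34]

x̄ = F·x = [-3, -3]
P̄ = F·P·Fᵀ + Q = [6 5; 5 14]
y = z − H·x̄ = [-5]
S = H·P̄·Hᵀ + R = [34]
K = P̄·Hᵀ·S⁻¹ = [-11/34; -19/34]
x' = x̄ + K·y = [-47/34, -7/34]
P' = (I − K·H)·P̄ = [83/34 -39/34; -39/34 115/34]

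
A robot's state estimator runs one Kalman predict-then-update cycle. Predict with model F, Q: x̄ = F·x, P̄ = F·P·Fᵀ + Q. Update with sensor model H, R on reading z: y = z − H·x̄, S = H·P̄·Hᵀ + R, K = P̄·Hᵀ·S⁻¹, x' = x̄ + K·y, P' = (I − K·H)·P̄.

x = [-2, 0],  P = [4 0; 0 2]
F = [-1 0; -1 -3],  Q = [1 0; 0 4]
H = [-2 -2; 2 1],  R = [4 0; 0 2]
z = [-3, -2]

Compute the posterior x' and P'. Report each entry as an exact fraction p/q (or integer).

x̄ = F·x = [2, 2]
P̄ = F·P·Fᵀ + Q = [5 4; 4 26]
y = z − H·x̄ = [5, -8]
S = H·P̄·Hᵀ + R = [160 -96; -96 64]
K = P̄·Hᵀ·S⁻¹ = [3/16 1/2; -9/16 -5/16]
x' = x̄ + K·y = [-17/16, 27/16]
P' = (I − K·H)·P̄ = [11/8 -7/4; -7/4 23/8]

x' = [-17/16, 27/16]
P' = [11/8 -7/4; -7/4 23/8]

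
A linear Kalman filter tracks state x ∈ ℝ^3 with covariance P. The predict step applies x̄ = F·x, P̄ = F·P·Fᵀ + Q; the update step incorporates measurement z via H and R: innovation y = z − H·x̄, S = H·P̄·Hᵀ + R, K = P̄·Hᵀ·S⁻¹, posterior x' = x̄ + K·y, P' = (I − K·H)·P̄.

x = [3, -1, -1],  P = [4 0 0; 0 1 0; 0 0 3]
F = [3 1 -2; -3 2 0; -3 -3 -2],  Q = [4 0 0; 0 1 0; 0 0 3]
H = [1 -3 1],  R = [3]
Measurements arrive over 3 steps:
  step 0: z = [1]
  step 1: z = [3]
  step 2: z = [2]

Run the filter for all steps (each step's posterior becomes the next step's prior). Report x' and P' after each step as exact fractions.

step 0: x' = [-314/455, -179/455, 346/455], P' = [7731/455 786/455 -4989/455; 786/455 2526/455 6411/455; -4989/455 6411/455 24051/455]
step 1: x' = [-1881223/1837664, -316979/918832, 684989/229708], P' = [59582121/1837664 -21957363/918832 -23691699/229708; -21957363/918832 12041297/459416 11714019/114854; -23691699/229708 11714019/114854 23517648/57427]
step 2: x' = [-164348981286/51949969849, -39414181822/51949969849, 149894012561/51949969849], P' = [858709169169/51949969849 -496313567994/51949969849 -2300114619336/51949969849; -496313567994/51949969849 701312855922/51949969849 2576242867875/51949969849; -2300114619336/51949969849 2576242867875/51949969849 10065113536062/51949969849]

step 0: x̄ = F·x = [10, -11, -4]
step 0: P̄ = F·P·Fᵀ + Q = [53 -34 -27; -34 41 30; -27 30 60]
step 0: y = z − H·x̄ = [-38]
step 0: S = H·P̄·Hᵀ + R = [455]
step 0: K = P̄·Hᵀ·S⁻¹ = [128/455; -127/455; -57/455]
step 0: x' = x̄ + K·y = [-314/455, -179/455, 346/455]
step 0: P' = (I − K·H)·P̄ = [7731/455 786/455 -4989/455; 786/455 2526/455 6411/455; -4989/455 6411/455 24051/455]
step 1: x̄ = F·x = [-259/65, 584/455, 787/455]
step 1: P̄ = F·P·Fᵀ + Q = [29867/65 -16821/65 5037/65; -16821/65 70706/455 1203/455; 5037/65 1203/455 221094/455]
step 1: y = z − H·x̄ = [4143/455]
step 1: S = H·P̄·Hᵀ + R = [1837664/455]
step 1: K = P̄·Hᵀ·S⁻¹ = [597569/1837664; -164331/918832; 31593/229708]
step 1: x' = x̄ + K·y = [-1881223/1837664, -316979/918832, 684989/229708]
step 1: P' = (I − K·H)·P̄ = [59582121/1837664 -21957363/918832 -23691699/229708; -21957363/918832 12041297/459416 11714019/114854; -23691699/229708 11714019/114854 23517648/57427]
step 2: x̄ = F·x = [-17237451/1837664, 4375753/1837664, -3414281/1837664]
step 2: P̄ = F·P·Fᵀ + Q = [4863231409/1837664 -2458551659/1837664 3606198219/1837664; -2458551659/1837664 1257714217/1837664 -1771394985/1837664; 3606198219/1837664 -1771394985/1837664 3169721193/1837664]
step 2: y = z − H·x̄ = [37454319/1837664]
step 2: S = H·P̄·Hᵀ + R = [51949969849/1837664]
step 2: K = P̄·Hᵀ·S⁻¹ = [15845084605/51949969849; -8003089295/51949969849; 12090104367/51949969849]
step 2: x' = x̄ + K·y = [-164348981286/51949969849, -39414181822/51949969849, 149894012561/51949969849]
step 2: P' = (I − K·H)·P̄ = [858709169169/51949969849 -496313567994/51949969849 -2300114619336/51949969849; -496313567994/51949969849 701312855922/51949969849 2576242867875/51949969849; -2300114619336/51949969849 2576242867875/51949969849 10065113536062/51949969849]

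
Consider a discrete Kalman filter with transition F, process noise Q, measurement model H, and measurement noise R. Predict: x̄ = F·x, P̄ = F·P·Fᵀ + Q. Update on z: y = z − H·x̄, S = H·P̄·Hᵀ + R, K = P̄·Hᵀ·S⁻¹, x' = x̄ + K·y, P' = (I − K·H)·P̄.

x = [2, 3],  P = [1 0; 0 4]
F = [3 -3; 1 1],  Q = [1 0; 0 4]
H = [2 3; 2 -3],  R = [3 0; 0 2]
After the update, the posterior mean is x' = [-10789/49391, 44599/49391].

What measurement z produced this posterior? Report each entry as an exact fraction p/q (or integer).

x̄ = F·x = [-3, 5]
P̄ = F·P·Fᵀ + Q = [46 -9; -9 9]
S = H·P̄·Hᵀ + R = [160 103; 103 375]
K = P̄·Hᵀ·S⁻¹ = [12118/49391 12345/49391; 8010/49391 -8127/49391]
x' − x̄ = [137384/49391, -202356/49391] = K·y
y = (KᵀK)⁻¹·Kᵀ·(x' − x̄) = [-7, 18]
z = y + H·x̄ = [-7, 18] + [9, -21] = [2, -3]

z = [2, -3]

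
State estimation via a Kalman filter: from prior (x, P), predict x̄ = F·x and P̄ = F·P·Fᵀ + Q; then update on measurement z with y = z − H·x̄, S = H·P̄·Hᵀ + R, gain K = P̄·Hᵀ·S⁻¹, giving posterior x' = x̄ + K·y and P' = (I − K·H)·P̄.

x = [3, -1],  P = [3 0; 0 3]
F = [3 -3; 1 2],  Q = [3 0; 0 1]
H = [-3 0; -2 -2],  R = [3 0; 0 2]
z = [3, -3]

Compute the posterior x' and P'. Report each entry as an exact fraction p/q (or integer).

x' = [-1643/1756, 12937/5268]
P' = [573/1756 -557/1756; -557/1756 4171/5268]

x̄ = F·x = [12, 1]
P̄ = F·P·Fᵀ + Q = [57 -9; -9 16]
y = z − H·x̄ = [39, 23]
S = H·P̄·Hᵀ + R = [516 288; 288 222]
K = P̄·Hᵀ·S⁻¹ = [-573/1756 -4/439; 557/1756 -625/1317]
x' = x̄ + K·y = [-1643/1756, 12937/5268]
P' = (I − K·H)·P̄ = [573/1756 -557/1756; -557/1756 4171/5268]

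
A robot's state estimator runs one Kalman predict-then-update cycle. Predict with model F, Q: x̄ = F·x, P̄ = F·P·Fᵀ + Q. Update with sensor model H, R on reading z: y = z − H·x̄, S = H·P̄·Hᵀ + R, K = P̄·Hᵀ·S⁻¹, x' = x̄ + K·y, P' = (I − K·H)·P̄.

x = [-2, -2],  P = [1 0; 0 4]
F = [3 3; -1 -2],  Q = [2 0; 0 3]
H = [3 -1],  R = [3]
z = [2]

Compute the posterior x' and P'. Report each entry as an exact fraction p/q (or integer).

x̄ = F·x = [-12, 6]
P̄ = F·P·Fᵀ + Q = [47 -27; -27 20]
y = z − H·x̄ = [44]
S = H·P̄·Hᵀ + R = [608]
K = P̄·Hᵀ·S⁻¹ = [21/76; -101/608]
x' = x̄ + K·y = [3/19, -199/152]
P' = (I − K·H)·P̄ = [11/19 69/76; 69/76 1959/608]

x' = [3/19, -199/152]
P' = [11/19 69/76; 69/76 1959/608]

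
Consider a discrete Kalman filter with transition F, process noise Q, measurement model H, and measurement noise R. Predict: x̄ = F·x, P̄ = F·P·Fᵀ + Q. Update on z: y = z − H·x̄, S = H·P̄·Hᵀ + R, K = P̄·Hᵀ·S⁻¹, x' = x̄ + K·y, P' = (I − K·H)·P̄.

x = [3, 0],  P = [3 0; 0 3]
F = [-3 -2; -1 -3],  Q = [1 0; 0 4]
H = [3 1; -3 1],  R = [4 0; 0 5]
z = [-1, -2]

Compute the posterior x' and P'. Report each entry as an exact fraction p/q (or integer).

x̄ = F·x = [-9, -3]
P̄ = F·P·Fᵀ + Q = [40 27; 27 34]
y = z − H·x̄ = [29, -26]
S = H·P̄·Hᵀ + R = [560 -326; -326 237]
K = P̄·Hᵀ·S⁻¹ = [411/2404 -189/1202; 11933/26444 5585/13222]
x' = x̄ + K·y = [111/2404, -23695/26444]
P' = (I − K·H)·P̄ = [589/2404 -123/2404; -123/2404 51791/26444]

x' = [111/2404, -23695/26444]
P' = [589/2404 -123/2404; -123/2404 51791/26444]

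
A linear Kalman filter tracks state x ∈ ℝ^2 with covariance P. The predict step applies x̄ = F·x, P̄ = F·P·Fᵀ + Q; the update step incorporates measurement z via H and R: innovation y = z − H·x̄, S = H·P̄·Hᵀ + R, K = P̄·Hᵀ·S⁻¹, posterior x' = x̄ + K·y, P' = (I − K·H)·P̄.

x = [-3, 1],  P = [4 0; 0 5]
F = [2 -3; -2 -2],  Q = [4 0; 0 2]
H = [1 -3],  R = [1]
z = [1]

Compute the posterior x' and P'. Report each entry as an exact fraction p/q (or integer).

x' = [-1205/162, -226/81]
P' = [20531/324 1709/81; 1709/81 578/81]

x̄ = F·x = [-9, 4]
P̄ = F·P·Fᵀ + Q = [65 14; 14 38]
y = z − H·x̄ = [22]
S = H·P̄·Hᵀ + R = [324]
K = P̄·Hᵀ·S⁻¹ = [23/324; -25/81]
x' = x̄ + K·y = [-1205/162, -226/81]
P' = (I − K·H)·P̄ = [20531/324 1709/81; 1709/81 578/81]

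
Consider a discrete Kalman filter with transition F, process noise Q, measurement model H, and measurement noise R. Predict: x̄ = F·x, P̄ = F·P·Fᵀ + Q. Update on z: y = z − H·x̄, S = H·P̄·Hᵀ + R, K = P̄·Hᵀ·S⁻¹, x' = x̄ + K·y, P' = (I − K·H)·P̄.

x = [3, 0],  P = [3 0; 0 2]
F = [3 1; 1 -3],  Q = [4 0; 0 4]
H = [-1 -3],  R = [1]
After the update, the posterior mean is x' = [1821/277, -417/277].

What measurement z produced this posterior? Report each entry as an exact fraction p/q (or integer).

x̄ = F·x = [9, 3]
P̄ = F·P·Fᵀ + Q = [33 3; 3 25]
S = H·P̄·Hᵀ + R = [277]
K = P̄·Hᵀ·S⁻¹ = [-42/277; -78/277]
x' − x̄ = [-672/277, -1248/277] = K·y
y = (KᵀK)⁻¹·Kᵀ·(x' − x̄) = [16]
z = y + H·x̄ = [16] + [-18] = [-2]

z = [-2]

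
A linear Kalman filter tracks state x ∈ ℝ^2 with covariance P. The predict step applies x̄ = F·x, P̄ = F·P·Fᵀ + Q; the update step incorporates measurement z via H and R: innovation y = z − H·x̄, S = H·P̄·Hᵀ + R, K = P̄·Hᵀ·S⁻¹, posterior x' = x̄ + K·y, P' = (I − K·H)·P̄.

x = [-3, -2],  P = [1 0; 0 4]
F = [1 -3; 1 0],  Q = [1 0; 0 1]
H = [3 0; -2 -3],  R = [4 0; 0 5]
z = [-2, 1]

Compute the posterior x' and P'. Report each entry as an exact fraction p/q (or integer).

x̄ = F·x = [3, -3]
P̄ = F·P·Fᵀ + Q = [38 1; 1 2]
y = z − H·x̄ = [-11, -2]
S = H·P̄·Hᵀ + R = [346 -237; -237 187]
K = P̄·Hᵀ·S⁻¹ = [2595/8533 -316/8533; -1335/8533 -2057/8533]
x' = x̄ + K·y = [-2314/8533, -6800/8533]
P' = (I − K·H)·P̄ = [3460/8533 -1780/8533; -1780/8533 4615/8533]

x' = [-2314/8533, -6800/8533]
P' = [3460/8533 -1780/8533; -1780/8533 4615/8533]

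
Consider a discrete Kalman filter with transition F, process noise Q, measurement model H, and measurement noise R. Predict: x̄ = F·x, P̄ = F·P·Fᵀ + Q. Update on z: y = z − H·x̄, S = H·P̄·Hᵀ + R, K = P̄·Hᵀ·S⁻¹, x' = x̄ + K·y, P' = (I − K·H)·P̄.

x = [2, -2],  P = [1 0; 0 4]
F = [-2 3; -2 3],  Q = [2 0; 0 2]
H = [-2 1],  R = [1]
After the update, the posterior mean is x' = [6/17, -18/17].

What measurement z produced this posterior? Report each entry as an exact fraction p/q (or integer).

z = [-2]

x̄ = F·x = [-10, -10]
P̄ = F·P·Fᵀ + Q = [42 40; 40 42]
S = H·P̄·Hᵀ + R = [51]
K = P̄·Hᵀ·S⁻¹ = [-44/51; -38/51]
x' − x̄ = [176/17, 152/17] = K·y
y = (KᵀK)⁻¹·Kᵀ·(x' − x̄) = [-12]
z = y + H·x̄ = [-12] + [10] = [-2]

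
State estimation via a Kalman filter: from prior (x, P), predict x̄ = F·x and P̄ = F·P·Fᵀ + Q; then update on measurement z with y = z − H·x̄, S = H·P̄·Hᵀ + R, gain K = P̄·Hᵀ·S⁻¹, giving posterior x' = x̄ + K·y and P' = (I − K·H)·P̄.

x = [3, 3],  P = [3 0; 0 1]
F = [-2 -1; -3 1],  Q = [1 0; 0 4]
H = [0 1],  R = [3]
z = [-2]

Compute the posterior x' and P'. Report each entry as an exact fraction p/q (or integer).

x' = [-247/35, -82/35]
P' = [201/35 51/35; 51/35 96/35]

x̄ = F·x = [-9, -6]
P̄ = F·P·Fᵀ + Q = [14 17; 17 32]
y = z − H·x̄ = [4]
S = H·P̄·Hᵀ + R = [35]
K = P̄·Hᵀ·S⁻¹ = [17/35; 32/35]
x' = x̄ + K·y = [-247/35, -82/35]
P' = (I − K·H)·P̄ = [201/35 51/35; 51/35 96/35]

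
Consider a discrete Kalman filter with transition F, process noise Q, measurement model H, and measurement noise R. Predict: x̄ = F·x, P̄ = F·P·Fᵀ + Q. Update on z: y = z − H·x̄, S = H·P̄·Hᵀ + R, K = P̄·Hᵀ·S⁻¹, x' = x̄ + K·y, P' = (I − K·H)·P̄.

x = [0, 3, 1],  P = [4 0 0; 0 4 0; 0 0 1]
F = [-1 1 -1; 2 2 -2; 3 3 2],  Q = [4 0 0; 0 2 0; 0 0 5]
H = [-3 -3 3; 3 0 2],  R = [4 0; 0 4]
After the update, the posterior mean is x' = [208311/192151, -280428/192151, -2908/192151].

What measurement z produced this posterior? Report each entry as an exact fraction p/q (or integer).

x̄ = F·x = [2, 4, 11]
P̄ = F·P·Fᵀ + Q = [13 2 -2; 2 38 44; -2 44 81]
S = H·P̄·Hᵀ + R = [472 81; 81 421]
K = P̄·Hᵀ·S⁻¹ = [-24306/192151 20651/192151; -2562/192151 43396/192151; 36621/192151 64155/192151]
x' − x̄ = [-175991/192151, -1049032/192151, -2116569/192151] = K·y
y = (KᵀK)⁻¹·Kᵀ·(x' − x̄) = [-14, -25]
z = y + H·x̄ = [-14, -25] + [15, 28] = [1, 3]

z = [1, 3]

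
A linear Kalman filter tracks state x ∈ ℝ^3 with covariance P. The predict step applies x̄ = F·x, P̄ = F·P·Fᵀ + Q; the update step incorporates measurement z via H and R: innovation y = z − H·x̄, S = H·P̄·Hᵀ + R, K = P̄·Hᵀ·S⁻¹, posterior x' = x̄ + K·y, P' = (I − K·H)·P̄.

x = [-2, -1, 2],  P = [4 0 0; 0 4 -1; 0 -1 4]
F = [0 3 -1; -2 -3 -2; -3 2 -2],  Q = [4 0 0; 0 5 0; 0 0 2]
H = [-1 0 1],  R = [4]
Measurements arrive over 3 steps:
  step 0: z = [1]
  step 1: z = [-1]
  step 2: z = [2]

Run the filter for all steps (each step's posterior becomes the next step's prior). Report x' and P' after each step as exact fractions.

step 0: x' = [-55/13, 0, -38/13], P' = [625/13 -35/2 615/13; -35/2 127/4 -29/2; 615/13 -29/2 653/13]
step 1: x' = [-138878/35075, -14514/35075, -170497/35075], P' = [10916892/35075 -6654754/35075 10975008/35075; -6654754/35075 5223673/35075 -6530446/35075; 10975008/35075 -6530446/35075 11172592/35075]
step 2: x' = [-214261528/25571935, 1119236841/127859675, -162692462/25571935], P' = [2529309838/5114387 -7923567798/25571935 2545508234/5114387; -7923567798/25571935 29160283941/127859675 -7855197322/25571935; 2545508234/5114387 -7855197322/25571935 2582141730/5114387]

step 0: x̄ = F·x = [-5, 3, 0]
step 0: P̄ = F·P·Fᵀ + Q = [50 -25 40; -25 61 14; 40 14 78]
step 0: y = z − H·x̄ = [-4]
step 0: S = H·P̄·Hᵀ + R = [52]
step 0: K = P̄·Hᵀ·S⁻¹ = [-5/26; 3/4; 19/26]
step 0: x' = x̄ + K·y = [-55/13, 0, -38/13]
step 0: P' = (I − K·H)·P̄ = [625/13 -35/2 615/13; -35/2 127/4 -29/2; 615/13 -29/2 653/13]
step 1: x̄ = F·x = [38/13, 186/13, 241/13]
step 1: P̄ = F·P·Fᵀ + Q = [22203/52 3007/52 9183/13; 3007/52 35279/52 8521/13; 9183/13 8521/13 21532/13]
step 1: y = z − H·x̄ = [-216/13]
step 1: S = H·P̄·Hᵀ + R = [35075/52]
step 1: K = P̄·Hᵀ·S⁻¹ = [14529/35075; 31077/35075; 49396/35075]
step 1: x' = x̄ + K·y = [-138878/35075, -14514/35075, -170497/35075]
step 1: P' = (I − K·H)·P̄ = [10916892/35075 -6654754/35075 10975008/35075; -6654754/35075 5223673/35075 -6530446/35075; 10975008/35075 -6530446/35075 11172592/35075]
step 2: x̄ = F·x = [25391/7015, 662292/35075, 29144/1403]
step 2: P̄ = F·P·Fᵀ + Q = [3900345/1403 11360401/7015 7949944/1403; 11360401/7015 65124032/35075 5690604/1403; 7949944/1403 5690604/1403 17108318/1403]
step 2: y = z − H·x̄ = [-106299/7015]
step 2: S = H·P̄·Hᵀ + R = [5114387/1403]
step 2: K = P̄·Hᵀ·S⁻¹ = [4049599/5114387; 17092619/25571935; 9158374/5114387]
step 2: x' = x̄ + K·y = [-214261528/25571935, 1119236841/127859675, -162692462/25571935]
step 2: P' = (I − K·H)·P̄ = [2529309838/5114387 -7923567798/25571935 2545508234/5114387; -7923567798/25571935 29160283941/127859675 -7855197322/25571935; 2545508234/5114387 -7855197322/25571935 2582141730/5114387]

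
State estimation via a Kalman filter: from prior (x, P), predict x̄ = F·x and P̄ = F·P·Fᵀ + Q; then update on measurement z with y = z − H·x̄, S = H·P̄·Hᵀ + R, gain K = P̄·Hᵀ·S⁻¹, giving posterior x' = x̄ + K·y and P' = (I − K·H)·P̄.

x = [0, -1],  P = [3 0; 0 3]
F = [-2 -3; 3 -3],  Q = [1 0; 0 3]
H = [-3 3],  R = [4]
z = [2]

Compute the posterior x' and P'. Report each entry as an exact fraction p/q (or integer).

x' = [1959/715, 2433/715]
P' = [19951/715 19827/715; 19827/715 20019/715]

x̄ = F·x = [3, 3]
P̄ = F·P·Fᵀ + Q = [40 9; 9 57]
y = z − H·x̄ = [2]
S = H·P̄·Hᵀ + R = [715]
K = P̄·Hᵀ·S⁻¹ = [-93/715; 144/715]
x' = x̄ + K·y = [1959/715, 2433/715]
P' = (I − K·H)·P̄ = [19951/715 19827/715; 19827/715 20019/715]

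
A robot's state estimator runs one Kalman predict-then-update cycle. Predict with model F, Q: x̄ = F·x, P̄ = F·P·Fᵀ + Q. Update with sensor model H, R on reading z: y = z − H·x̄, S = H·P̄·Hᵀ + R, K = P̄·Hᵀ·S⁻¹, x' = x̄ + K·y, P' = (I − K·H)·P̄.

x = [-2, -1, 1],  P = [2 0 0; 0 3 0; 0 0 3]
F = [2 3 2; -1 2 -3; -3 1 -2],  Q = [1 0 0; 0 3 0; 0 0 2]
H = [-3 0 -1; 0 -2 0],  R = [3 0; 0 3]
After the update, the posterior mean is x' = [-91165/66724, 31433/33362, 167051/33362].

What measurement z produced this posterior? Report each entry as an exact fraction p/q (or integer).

z = [-1, -2]

x̄ = F·x = [-5, -3, 3]
P̄ = F·P·Fᵀ + Q = [48 -4 -15; -4 44 30; -15 30 35]
S = H·P̄·Hᵀ + R = [380 36; 36 179]
K = P̄·Hᵀ·S⁻¹ = [-23379/66724 1921/16681; -27/33362 -8198/16681; 1975/33362 -5790/16681]
x' − x̄ = [242455/66724, 131519/33362, 66965/33362] = K·y
y = (KᵀK)⁻¹·Kᵀ·(x' − x̄) = [-13, -8]
z = y + H·x̄ = [-13, -8] + [12, 6] = [-1, -2]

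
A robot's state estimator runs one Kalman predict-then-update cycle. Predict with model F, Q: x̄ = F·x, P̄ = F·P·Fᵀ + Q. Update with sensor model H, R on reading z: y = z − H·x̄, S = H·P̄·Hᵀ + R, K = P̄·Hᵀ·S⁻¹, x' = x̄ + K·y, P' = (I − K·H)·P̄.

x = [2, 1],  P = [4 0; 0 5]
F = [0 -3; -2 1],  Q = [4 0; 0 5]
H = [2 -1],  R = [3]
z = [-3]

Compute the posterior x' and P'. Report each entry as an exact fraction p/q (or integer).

x' = [-3, -3]
P' = [1196/285 2053/285; 2053/285 4274/285]

x̄ = F·x = [-3, -3]
P̄ = F·P·Fᵀ + Q = [49 -15; -15 26]
y = z − H·x̄ = [0]
S = H·P̄·Hᵀ + R = [285]
K = P̄·Hᵀ·S⁻¹ = [113/285; -56/285]
x' = x̄ + K·y = [-3, -3]
P' = (I − K·H)·P̄ = [1196/285 2053/285; 2053/285 4274/285]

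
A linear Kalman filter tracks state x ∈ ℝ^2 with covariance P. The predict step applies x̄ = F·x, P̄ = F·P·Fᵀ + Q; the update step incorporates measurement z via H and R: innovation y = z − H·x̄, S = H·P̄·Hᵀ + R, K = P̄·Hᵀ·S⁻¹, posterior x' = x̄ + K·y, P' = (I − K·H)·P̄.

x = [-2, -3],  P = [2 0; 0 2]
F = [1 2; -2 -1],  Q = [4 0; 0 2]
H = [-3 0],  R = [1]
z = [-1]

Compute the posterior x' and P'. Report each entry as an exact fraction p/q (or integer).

x̄ = F·x = [-8, 7]
P̄ = F·P·Fᵀ + Q = [14 -8; -8 12]
y = z − H·x̄ = [-25]
S = H·P̄·Hᵀ + R = [127]
K = P̄·Hᵀ·S⁻¹ = [-42/127; 24/127]
x' = x̄ + K·y = [34/127, 289/127]
P' = (I − K·H)·P̄ = [14/127 -8/127; -8/127 948/127]

x' = [34/127, 289/127]
P' = [14/127 -8/127; -8/127 948/127]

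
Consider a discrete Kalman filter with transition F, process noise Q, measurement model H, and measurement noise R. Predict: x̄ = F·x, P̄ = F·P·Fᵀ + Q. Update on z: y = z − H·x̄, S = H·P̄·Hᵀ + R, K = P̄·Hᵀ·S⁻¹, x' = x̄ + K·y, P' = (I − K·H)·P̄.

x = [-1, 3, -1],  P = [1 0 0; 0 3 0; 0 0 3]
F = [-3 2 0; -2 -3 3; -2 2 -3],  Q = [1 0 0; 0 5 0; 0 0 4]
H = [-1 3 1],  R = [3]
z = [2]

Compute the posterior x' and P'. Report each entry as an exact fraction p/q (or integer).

x' = [887/143, 170/143, 633/143]
P' = [7838/429 1252/429 3962/429; 1252/429 1427/429 -2549/429; 3962/429 -2549/429 11327/429]

x̄ = F·x = [9, -10, 11]
P̄ = F·P·Fᵀ + Q = [22 -12 18; -12 63 -41; 18 -41 47]
y = z − H·x̄ = [30]
S = H·P̄·Hᵀ + R = [429]
K = P̄·Hᵀ·S⁻¹ = [-40/429; 160/429; -94/429]
x' = x̄ + K·y = [887/143, 170/143, 633/143]
P' = (I − K·H)·P̄ = [7838/429 1252/429 3962/429; 1252/429 1427/429 -2549/429; 3962/429 -2549/429 11327/429]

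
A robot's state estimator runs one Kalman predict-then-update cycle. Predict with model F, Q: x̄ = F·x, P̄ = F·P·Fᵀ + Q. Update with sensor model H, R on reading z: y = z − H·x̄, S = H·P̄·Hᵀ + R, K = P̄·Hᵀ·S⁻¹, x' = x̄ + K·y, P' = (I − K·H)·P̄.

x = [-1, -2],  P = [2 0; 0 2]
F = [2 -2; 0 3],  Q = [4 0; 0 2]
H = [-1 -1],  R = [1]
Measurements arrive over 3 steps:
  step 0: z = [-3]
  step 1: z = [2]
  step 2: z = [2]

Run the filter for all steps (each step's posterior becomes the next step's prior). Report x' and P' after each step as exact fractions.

step 0: x' = [90/17, -46/17], P' = [276/17 -268/17; -268/17 276/17]
step 1: x' = [-656/61, 558/61], P' = [32412/427 -31256/427; -31256/427 30510/427]
step 2: x' = [-141028/38123, 60358/38123], P' = [3616404/38123 -3483556/38123; -3483556/38123 3388404/38123]

step 0: x̄ = F·x = [2, -6]
step 0: P̄ = F·P·Fᵀ + Q = [20 -12; -12 20]
step 0: y = z − H·x̄ = [-7]
step 0: S = H·P̄·Hᵀ + R = [17]
step 0: K = P̄·Hᵀ·S⁻¹ = [-8/17; -8/17]
step 0: x' = x̄ + K·y = [90/17, -46/17]
step 0: P' = (I − K·H)·P̄ = [276/17 -268/17; -268/17 276/17]
step 1: x̄ = F·x = [16, -138/17]
step 1: P̄ = F·P·Fᵀ + Q = [260 -192; -192 2518/17]
step 1: y = z − H·x̄ = [168/17]
step 1: S = H·P̄·Hᵀ + R = [427/17]
step 1: K = P̄·Hᵀ·S⁻¹ = [-1156/427; 746/427]
step 1: x' = x̄ + K·y = [-656/61, 558/61]
step 1: P' = (I − K·H)·P̄ = [32412/427 -31256/427; -31256/427 30510/427]
step 2: x̄ = F·x = [-2428/61, 1674/61]
step 2: P̄ = F·P·Fᵀ + Q = [503444/427 -370596/427; -370596/427 275444/427]
step 2: y = z − H·x̄ = [-632/61]
step 2: S = H·P̄·Hᵀ + R = [38123/427]
step 2: K = P̄·Hᵀ·S⁻¹ = [-132848/38123; 95152/38123]
step 2: x' = x̄ + K·y = [-141028/38123, 60358/38123]
step 2: P' = (I − K·H)·P̄ = [3616404/38123 -3483556/38123; -3483556/38123 3388404/38123]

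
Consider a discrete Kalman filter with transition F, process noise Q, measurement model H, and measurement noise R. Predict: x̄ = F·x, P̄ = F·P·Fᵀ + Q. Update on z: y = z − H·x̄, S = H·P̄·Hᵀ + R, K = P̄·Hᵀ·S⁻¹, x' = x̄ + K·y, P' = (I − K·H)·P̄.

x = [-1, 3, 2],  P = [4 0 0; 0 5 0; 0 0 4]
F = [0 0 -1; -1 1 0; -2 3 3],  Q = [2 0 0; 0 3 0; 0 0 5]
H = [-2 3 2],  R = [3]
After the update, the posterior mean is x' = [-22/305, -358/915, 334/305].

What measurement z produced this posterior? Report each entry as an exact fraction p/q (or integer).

x̄ = F·x = [-2, 4, 17]
P̄ = F·P·Fᵀ + Q = [6 0 -12; 0 12 23; -12 23 102]
S = H·P̄·Hᵀ + R = [915]
K = P̄·Hᵀ·S⁻¹ = [-12/305; 82/915; 99/305]
x' − x̄ = [588/305, -4018/915, -4851/305] = K·y
y = (KᵀK)⁻¹·Kᵀ·(x' − x̄) = [-49]
z = y + H·x̄ = [-49] + [50] = [1]

z = [1]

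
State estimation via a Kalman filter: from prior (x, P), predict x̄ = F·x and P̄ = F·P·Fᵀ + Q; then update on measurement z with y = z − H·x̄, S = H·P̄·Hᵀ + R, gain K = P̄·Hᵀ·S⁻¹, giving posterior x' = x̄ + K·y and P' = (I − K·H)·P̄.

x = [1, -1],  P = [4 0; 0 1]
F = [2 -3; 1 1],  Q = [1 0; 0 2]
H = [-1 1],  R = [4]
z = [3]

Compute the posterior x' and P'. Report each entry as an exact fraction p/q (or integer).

x̄ = F·x = [5, 0]
P̄ = F·P·Fᵀ + Q = [26 5; 5 7]
y = z − H·x̄ = [8]
S = H·P̄·Hᵀ + R = [27]
K = P̄·Hᵀ·S⁻¹ = [-7/9; 2/27]
x' = x̄ + K·y = [-11/9, 16/27]
P' = (I − K·H)·P̄ = [29/3 59/9; 59/9 185/27]

x' = [-11/9, 16/27]
P' = [29/3 59/9; 59/9 185/27]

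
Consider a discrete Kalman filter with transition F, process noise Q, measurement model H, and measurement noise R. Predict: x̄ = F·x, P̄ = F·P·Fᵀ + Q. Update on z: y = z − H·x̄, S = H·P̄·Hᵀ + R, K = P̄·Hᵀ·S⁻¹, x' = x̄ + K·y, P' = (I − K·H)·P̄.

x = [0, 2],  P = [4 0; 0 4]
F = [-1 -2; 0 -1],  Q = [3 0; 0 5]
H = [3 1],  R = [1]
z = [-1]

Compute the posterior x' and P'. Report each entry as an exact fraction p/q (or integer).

x̄ = F·x = [-4, -2]
P̄ = F·P·Fᵀ + Q = [23 8; 8 9]
y = z − H·x̄ = [13]
S = H·P̄·Hᵀ + R = [265]
K = P̄·Hᵀ·S⁻¹ = [77/265; 33/265]
x' = x̄ + K·y = [-59/265, -101/265]
P' = (I − K·H)·P̄ = [166/265 -421/265; -421/265 1296/265]

x' = [-59/265, -101/265]
P' = [166/265 -421/265; -421/265 1296/265]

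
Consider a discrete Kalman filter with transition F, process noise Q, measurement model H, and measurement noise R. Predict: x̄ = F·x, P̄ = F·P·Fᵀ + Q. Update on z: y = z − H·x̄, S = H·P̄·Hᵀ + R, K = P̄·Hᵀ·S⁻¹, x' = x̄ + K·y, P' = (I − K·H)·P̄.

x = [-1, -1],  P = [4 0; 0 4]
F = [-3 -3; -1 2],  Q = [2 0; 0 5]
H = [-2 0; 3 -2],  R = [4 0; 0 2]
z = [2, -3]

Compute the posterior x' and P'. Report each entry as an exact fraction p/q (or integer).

x' = [-1193/1314, 181/1314]
P' = [581/657 851/657; 851/657 1568/657]

x̄ = F·x = [6, -1]
P̄ = F·P·Fᵀ + Q = [74 -12; -12 25]
y = z − H·x̄ = [14, -23]
S = H·P̄·Hᵀ + R = [300 -492; -492 912]
K = P̄·Hᵀ·S⁻¹ = [-581/1314 41/1314; -851/1314 -583/1314]
x' = x̄ + K·y = [-1193/1314, 181/1314]
P' = (I − K·H)·P̄ = [581/657 851/657; 851/657 1568/657]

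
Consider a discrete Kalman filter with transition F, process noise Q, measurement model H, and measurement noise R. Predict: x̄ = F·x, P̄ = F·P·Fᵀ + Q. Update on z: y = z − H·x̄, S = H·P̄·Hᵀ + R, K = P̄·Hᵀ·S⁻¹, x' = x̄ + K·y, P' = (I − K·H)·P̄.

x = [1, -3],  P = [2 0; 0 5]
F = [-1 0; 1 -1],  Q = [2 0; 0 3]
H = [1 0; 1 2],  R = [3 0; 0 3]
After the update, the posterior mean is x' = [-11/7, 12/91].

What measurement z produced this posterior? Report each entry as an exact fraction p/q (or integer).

z = [-2, -2]

x̄ = F·x = [-1, 4]
P̄ = F·P·Fᵀ + Q = [4 -2; -2 10]
S = H·P̄·Hᵀ + R = [7 0; 0 39]
K = P̄·Hᵀ·S⁻¹ = [4/7 0; -2/7 6/13]
x' − x̄ = [-4/7, -352/91] = K·y
y = (KᵀK)⁻¹·Kᵀ·(x' − x̄) = [-1, -9]
z = y + H·x̄ = [-1, -9] + [-1, 7] = [-2, -2]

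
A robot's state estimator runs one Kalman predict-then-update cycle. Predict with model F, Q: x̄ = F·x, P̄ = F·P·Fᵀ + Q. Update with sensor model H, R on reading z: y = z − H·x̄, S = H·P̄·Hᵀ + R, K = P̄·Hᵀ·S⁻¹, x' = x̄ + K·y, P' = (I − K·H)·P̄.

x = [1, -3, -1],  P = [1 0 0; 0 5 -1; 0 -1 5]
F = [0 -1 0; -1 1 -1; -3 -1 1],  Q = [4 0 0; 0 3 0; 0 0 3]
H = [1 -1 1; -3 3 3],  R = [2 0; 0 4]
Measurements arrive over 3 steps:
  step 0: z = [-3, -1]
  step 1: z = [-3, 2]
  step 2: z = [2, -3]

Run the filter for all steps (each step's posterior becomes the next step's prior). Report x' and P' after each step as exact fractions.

step 0: x' = [239/4133, 15991/12399, -6813/4133], P' = [12468/4133 11465/4133 627/4133; 11465/4133 38827/12399 -940/4133; 627/4133 -940/4133 2463/4133]
step 1: x' = [-316385/40753821, 26206941/13584607, -16725196/13584607], P' = [92319416/40753821 79243603/40753821 10104629/40753821; 79243603/40753821 89949034/40753821 -5088775/40753821; 10104629/40753821 -5088775/40753821 24389800/40753821]
step 2: x' = [641927258498/438870293781, 83363714073/292580195854, 265760406419/877740587562], P' = [996300592216/438870293781 285219947965/146290097927 108751817873/438870293781; 285219947965/146290097927 646750509357/292580195854 -35764785883/292580195854; 108751817873/438870293781 -35764785883/292580195854 522298709603/877740587562]

step 0: x̄ = F·x = [3, -3, -1]
step 0: P̄ = F·P·Fᵀ + Q = [9 -6 6; -6 16 -9; 6 -9 24]
step 0: y = z − H·x̄ = [-8, 20]
step 0: S = H·P̄·Hᵀ + R = [93 -39; -39 283]
step 0: K = P̄·Hᵀ·S⁻¹ = [815/4133 -282/4133; -3626/12399 403/4133; 2015/4133 672/4133]
step 0: x' = x̄ + K·y = [239/4133, 15991/12399, -6813/4133]
step 0: P' = (I − K·H)·P̄ = [12468/4133 11465/4133 627/4133; 11465/4133 38827/12399 -940/4133; 627/4133 -940/4133 2463/4133]
step 1: x̄ = F·x = [-15991/12399, 35713/12399, -38581/12399]
step 1: P̄ = F·P·Fᵀ + Q = [88423/12399 -7252/12399 144832/12399; -7252/12399 61429/12399 -4672/12399; 144832/12399 -4672/12399 620773/12399]
step 1: y = z − H·x̄ = [17696/4133, -4857/4133]
step 1: S = H·P̄·Hᵀ + R = [369645/4133 456417/4133; 456417/4133 1474895/4133]
step 1: K = P̄·Hᵀ·S⁻¹ = [3863407/13584607 -742796/13584607; -7897103/40753821 1404164/13584607; 19791602/40753821 2299099/13584607]
step 1: x' = x̄ + K·y = [-316385/40753821, 26206941/13584607, -16725196/13584607]
step 1: P' = (I − K·H)·P̄ = [92319416/40753821 79243603/40753821 10104629/40753821; 79243603/40753821 89949034/40753821 -5088775/40753821; 10104629/40753821 -5088775/40753821 24389800/40753821]
step 2: x̄ = F·x = [-26206941/13584607, 129112796/40753821, -42615752/13584607]
step 2: P̄ = F·P·Fᵀ + Q = [252964318/40753821 -15794206/40753821 332768618/40753821; -15794206/40753821 200819315/40753821 14163916/40753821; 332768618/40753821 14163916/40753821 1492486435/40753821]
step 2: y = z − H·x̄ = [417088517/40753821, -120640184/13584607]
step 2: S = H·P̄·Hᵀ + R = [2696575526/40753821 1007114390/13584607; 1007114390/13584607 4076285656/13584607]
step 2: K = P̄·Hᵀ·S⁻¹ = [41565427699/146290097927 -7972232612/146290097927; -56037699655/292580195854 15204685329/146290097927; 141182783833/292580195854 24687589526/146290097927]
step 2: x' = x̄ + K·y = [641927258498/438870293781, 83363714073/292580195854, 265760406419/877740587562]
step 2: P' = (I − K·H)·P̄ = [996300592216/438870293781 285219947965/146290097927 108751817873/438870293781; 285219947965/146290097927 646750509357/292580195854 -35764785883/292580195854; 108751817873/438870293781 -35764785883/292580195854 522298709603/877740587562]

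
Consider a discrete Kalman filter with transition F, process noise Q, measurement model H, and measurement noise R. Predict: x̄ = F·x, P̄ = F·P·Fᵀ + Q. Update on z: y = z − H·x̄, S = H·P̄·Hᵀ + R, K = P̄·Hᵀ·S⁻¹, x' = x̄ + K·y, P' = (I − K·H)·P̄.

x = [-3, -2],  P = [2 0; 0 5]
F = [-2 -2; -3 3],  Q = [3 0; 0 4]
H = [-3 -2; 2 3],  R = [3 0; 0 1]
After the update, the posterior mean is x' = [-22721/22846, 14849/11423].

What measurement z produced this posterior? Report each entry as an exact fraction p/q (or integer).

x̄ = F·x = [10, 3]
P̄ = F·P·Fᵀ + Q = [31 -18; -18 67]
S = H·P̄·Hᵀ + R = [334 -354; -354 512]
K = P̄·Hᵀ·S⁻¹ = [-6588/11423 -8753/22846; 8725/22846 13395/22846]
x' − x̄ = [-251181/22846, -19420/11423] = K·y
y = (KᵀK)⁻¹·Kᵀ·(x' − x̄) = [37, -27]
z = y + H·x̄ = [37, -27] + [-36, 29] = [1, 2]

z = [1, 2]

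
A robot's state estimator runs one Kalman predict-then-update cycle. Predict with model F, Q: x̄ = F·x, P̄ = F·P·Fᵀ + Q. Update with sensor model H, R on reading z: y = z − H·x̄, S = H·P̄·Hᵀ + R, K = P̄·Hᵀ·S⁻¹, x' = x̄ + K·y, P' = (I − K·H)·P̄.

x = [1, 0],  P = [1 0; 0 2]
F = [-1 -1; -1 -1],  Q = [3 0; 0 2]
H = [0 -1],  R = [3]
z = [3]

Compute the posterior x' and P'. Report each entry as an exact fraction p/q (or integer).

x̄ = F·x = [-1, -1]
P̄ = F·P·Fᵀ + Q = [6 3; 3 5]
y = z − H·x̄ = [2]
S = H·P̄·Hᵀ + R = [8]
K = P̄·Hᵀ·S⁻¹ = [-3/8; -5/8]
x' = x̄ + K·y = [-7/4, -9/4]
P' = (I − K·H)·P̄ = [39/8 9/8; 9/8 15/8]

x' = [-7/4, -9/4]
P' = [39/8 9/8; 9/8 15/8]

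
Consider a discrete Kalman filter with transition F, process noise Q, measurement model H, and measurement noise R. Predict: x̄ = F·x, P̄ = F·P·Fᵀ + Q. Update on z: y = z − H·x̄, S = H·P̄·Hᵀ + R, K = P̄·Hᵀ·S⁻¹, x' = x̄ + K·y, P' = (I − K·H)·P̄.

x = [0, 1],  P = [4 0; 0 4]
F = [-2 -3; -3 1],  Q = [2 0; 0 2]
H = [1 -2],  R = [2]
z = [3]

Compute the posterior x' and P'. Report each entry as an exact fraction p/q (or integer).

x̄ = F·x = [-3, 1]
P̄ = F·P·Fᵀ + Q = [54 12; 12 42]
y = z − H·x̄ = [8]
S = H·P̄·Hᵀ + R = [176]
K = P̄·Hᵀ·S⁻¹ = [15/88; -9/22]
x' = x̄ + K·y = [-18/11, -25/11]
P' = (I − K·H)·P̄ = [2151/44 267/11; 267/11 138/11]

x' = [-18/11, -25/11]
P' = [2151/44 267/11; 267/11 138/11]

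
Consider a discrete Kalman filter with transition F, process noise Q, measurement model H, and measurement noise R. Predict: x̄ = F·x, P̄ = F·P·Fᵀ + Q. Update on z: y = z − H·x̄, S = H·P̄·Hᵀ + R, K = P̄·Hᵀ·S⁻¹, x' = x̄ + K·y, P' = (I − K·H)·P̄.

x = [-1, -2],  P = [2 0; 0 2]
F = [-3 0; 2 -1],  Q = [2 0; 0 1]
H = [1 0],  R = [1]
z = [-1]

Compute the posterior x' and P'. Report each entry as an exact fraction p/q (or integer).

x̄ = F·x = [3, 0]
P̄ = F·P·Fᵀ + Q = [20 -12; -12 11]
y = z − H·x̄ = [-4]
S = H·P̄·Hᵀ + R = [21]
K = P̄·Hᵀ·S⁻¹ = [20/21; -4/7]
x' = x̄ + K·y = [-17/21, 16/7]
P' = (I − K·H)·P̄ = [20/21 -4/7; -4/7 29/7]

x' = [-17/21, 16/7]
P' = [20/21 -4/7; -4/7 29/7]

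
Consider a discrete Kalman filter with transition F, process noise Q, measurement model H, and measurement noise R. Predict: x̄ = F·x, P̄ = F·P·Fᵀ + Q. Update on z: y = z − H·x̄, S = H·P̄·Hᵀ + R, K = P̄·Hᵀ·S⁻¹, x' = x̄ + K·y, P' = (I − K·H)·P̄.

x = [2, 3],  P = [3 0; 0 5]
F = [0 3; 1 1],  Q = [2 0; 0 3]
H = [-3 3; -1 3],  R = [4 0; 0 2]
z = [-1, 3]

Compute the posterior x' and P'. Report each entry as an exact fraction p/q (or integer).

x̄ = F·x = [9, 5]
P̄ = F·P·Fᵀ + Q = [47 15; 15 11]
y = z − H·x̄ = [11, -3]
S = H·P̄·Hᵀ + R = [256 60; 60 58]
K = P̄·Hᵀ·S⁻¹ = [-681/1406 328/703; -3/19 9/19]
x' = x̄ + K·y = [3195/1406, 35/19]
P' = (I − K·H)·P̄ = [1009/703 15/19; 15/19 11/19]

x' = [3195/1406, 35/19]
P' = [1009/703 15/19; 15/19 11/19]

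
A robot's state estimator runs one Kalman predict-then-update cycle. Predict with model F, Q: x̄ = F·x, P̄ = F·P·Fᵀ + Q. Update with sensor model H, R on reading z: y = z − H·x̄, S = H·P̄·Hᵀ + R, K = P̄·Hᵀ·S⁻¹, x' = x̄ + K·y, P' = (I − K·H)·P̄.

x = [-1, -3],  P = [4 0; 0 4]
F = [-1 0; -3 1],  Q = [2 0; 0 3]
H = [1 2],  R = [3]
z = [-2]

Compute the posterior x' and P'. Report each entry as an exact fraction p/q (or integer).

x' = [139/229, -294/229]
P' = [474/229 -192/229; -192/229 243/229]

x̄ = F·x = [1, 0]
P̄ = F·P·Fᵀ + Q = [6 12; 12 43]
y = z − H·x̄ = [-3]
S = H·P̄·Hᵀ + R = [229]
K = P̄·Hᵀ·S⁻¹ = [30/229; 98/229]
x' = x̄ + K·y = [139/229, -294/229]
P' = (I − K·H)·P̄ = [474/229 -192/229; -192/229 243/229]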